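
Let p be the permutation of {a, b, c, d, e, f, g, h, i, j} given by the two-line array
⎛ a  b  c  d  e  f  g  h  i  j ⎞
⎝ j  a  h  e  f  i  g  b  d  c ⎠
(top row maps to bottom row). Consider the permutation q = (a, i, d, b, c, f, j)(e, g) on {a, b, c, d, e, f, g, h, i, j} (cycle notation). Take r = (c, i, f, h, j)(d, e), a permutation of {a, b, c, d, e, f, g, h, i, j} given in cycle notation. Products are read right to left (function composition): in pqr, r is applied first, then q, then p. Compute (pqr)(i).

Chase i: r(i) = f; q(f) = j; p(j) = c. Hence (pqr)(i) = c.

c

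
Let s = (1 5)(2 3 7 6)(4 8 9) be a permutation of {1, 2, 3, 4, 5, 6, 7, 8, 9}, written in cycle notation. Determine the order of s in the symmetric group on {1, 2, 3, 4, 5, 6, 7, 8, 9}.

12

The disjoint cycles have lengths 4, 3, 2.
The order is lcm(4, 3, 2) = 12.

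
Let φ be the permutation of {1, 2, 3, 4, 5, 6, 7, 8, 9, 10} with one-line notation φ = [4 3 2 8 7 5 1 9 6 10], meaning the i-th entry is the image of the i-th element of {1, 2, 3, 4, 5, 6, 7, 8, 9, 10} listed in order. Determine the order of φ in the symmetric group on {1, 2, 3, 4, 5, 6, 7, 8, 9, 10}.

14

Decomposing into disjoint cycles gives cycle lengths 7, 2, 1.
Since disjoint cycles commute, ord(φ) = lcm(7, 2) = 14.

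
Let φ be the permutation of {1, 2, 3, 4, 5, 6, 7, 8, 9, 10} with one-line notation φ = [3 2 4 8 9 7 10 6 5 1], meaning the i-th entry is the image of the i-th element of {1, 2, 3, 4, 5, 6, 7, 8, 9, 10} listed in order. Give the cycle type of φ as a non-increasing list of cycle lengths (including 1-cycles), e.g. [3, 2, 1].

The disjoint cycles are (1 3 4 8 6 7 10)(2)(5 9), with lengths 7, 2, 1 in non-increasing order.

[7, 2, 1]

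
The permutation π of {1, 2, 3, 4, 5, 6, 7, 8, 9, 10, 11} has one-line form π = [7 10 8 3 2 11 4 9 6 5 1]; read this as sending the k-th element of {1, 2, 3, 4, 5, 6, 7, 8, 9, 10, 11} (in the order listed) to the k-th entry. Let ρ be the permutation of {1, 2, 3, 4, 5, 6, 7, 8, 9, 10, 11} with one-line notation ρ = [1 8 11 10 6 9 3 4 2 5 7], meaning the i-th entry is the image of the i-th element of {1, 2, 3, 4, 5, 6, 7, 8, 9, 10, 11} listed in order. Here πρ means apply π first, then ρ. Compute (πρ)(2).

5

π(2) = 10, then ρ(10) = 5; composing gives (πρ)(2) = 5.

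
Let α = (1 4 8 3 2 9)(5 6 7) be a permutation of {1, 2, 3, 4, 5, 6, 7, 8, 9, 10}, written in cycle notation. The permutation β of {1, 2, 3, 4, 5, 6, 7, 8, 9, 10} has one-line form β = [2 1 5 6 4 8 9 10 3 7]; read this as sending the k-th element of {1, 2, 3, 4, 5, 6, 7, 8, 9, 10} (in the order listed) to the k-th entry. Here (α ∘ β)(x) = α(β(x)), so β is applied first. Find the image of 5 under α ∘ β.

8

First apply β: β(5) = 4, then α(4) = 8. Thus (α ∘ β)(5) = 8.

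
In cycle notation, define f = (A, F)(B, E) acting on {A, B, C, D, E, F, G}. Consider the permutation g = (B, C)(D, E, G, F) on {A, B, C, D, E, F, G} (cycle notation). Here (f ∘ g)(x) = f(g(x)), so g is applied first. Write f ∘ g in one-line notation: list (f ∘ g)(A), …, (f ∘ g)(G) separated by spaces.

(f ∘ g)(x) = f(g(x)). Computing each image: f(g(A)) = f(A) = F, f(g(B)) = f(C) = C, f(g(C)) = f(B) = E, f(g(D)) = f(E) = B, f(g(E)) = f(G) = G, f(g(F)) = f(D) = D, f(g(G)) = f(F) = A.
Hence f ∘ g = [F C E B G D A].

F C E B G D A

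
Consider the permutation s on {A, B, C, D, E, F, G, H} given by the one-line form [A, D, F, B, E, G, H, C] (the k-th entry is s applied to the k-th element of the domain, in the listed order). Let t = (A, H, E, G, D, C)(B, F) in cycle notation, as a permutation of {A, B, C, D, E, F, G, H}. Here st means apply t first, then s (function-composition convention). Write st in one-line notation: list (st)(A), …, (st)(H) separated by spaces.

C G A F H D B E

(st)(x) = s(t(x)). Computing each image: s(t(A)) = s(H) = C, s(t(B)) = s(F) = G, s(t(C)) = s(A) = A, s(t(D)) = s(C) = F, s(t(E)) = s(G) = H, s(t(F)) = s(B) = D, s(t(G)) = s(D) = B, s(t(H)) = s(E) = E.
Hence st = [C G A F H D B E].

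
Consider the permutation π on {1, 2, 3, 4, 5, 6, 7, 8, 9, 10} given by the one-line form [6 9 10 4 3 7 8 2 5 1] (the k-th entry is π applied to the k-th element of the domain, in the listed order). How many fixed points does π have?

1

The fixed points (elements with π(x) = x) are {4}, so there is 1.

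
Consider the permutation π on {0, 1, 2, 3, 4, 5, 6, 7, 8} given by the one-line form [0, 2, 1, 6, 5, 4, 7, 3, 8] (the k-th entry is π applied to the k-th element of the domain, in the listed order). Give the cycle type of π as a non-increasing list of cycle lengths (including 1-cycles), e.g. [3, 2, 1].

[3, 2, 2, 1, 1]

The disjoint cycles are (0)(1, 2)(3, 6, 7)(4, 5)(8), with lengths 3, 2, 2, 1, 1 in non-increasing order.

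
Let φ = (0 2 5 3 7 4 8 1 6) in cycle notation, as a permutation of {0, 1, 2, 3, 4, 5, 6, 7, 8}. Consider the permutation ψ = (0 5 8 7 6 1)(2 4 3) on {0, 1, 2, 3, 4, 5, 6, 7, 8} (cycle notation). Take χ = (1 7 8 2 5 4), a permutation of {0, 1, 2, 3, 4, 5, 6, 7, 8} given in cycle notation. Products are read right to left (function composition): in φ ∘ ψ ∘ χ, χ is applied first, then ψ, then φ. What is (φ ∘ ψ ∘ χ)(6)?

Chase 6: χ(6) = 6; ψ(6) = 1; φ(1) = 6. Hence (φ ∘ ψ ∘ χ)(6) = 6.

6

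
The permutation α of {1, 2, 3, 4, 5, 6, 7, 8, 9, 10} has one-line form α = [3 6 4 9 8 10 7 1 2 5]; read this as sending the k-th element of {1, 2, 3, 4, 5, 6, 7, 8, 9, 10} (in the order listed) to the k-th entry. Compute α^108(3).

Tracing 3 → 4 → … returns to 3 after 9 steps, so 3 lies in a 9-cycle (1 3 4 9 2 6 10 5 8).
On a 9-cycle, α^9 is the identity, so α^108 = α^0 there (108 ≡ 0 mod 9).
So α^108(3) = 3.

3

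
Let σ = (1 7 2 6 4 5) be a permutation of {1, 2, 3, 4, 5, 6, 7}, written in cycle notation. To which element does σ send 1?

7

Within (1 7 2 6 4 5), 1 ↦ 7.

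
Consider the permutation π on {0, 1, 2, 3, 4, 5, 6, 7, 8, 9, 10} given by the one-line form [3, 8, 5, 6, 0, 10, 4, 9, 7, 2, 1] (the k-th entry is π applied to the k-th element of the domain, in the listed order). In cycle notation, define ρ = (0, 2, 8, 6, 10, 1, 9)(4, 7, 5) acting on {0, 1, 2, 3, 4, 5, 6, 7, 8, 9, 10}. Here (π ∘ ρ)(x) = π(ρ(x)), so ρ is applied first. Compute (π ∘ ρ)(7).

10

First apply ρ: ρ(7) = 5, then π(5) = 10. Thus (π ∘ ρ)(7) = 10.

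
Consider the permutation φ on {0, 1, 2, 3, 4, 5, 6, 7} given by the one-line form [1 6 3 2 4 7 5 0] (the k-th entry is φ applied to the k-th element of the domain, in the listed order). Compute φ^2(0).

6

Tracing 0 → 1 → … returns to 0 after 5 steps, so 0 lies in a 5-cycle (0, 1, 6, 5, 7).
Advancing 2 steps from 0: 0 → 1 → 6.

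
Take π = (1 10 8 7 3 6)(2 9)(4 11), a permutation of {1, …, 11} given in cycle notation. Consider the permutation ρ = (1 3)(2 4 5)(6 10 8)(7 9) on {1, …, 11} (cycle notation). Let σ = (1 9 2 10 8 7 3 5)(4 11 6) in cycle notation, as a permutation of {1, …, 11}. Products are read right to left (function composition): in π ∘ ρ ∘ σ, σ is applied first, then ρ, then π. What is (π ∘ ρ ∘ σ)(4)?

Apply the permutations in order: σ(4) = 11, then ρ(11) = 11, then π(11) = 4. So (π ∘ ρ ∘ σ)(4) = 4.

4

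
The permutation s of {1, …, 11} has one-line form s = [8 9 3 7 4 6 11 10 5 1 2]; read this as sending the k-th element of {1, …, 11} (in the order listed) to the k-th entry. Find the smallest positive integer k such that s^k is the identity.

6

Decomposing into disjoint cycles gives cycle lengths 6, 3, 1, 1.
The order is lcm(6, 3) = 6.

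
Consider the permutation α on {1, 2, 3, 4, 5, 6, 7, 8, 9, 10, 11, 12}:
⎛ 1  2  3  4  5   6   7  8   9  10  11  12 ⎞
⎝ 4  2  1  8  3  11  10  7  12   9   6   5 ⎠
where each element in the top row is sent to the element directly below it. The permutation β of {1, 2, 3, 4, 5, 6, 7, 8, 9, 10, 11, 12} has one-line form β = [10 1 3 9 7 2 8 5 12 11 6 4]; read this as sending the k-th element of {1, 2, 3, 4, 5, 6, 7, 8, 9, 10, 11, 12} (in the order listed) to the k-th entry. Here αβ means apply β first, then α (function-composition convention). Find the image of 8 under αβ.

3

First apply β: β(8) = 5, then α(5) = 3. Thus (αβ)(8) = 3.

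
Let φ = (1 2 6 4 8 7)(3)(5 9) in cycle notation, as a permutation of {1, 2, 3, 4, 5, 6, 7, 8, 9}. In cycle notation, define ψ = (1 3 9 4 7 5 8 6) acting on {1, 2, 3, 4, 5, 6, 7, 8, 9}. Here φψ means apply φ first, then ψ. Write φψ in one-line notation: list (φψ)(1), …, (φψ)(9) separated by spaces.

2 1 9 6 4 7 3 5 8

(φψ)(x) = ψ(φ(x)). Computing each image: ψ(φ(1)) = ψ(2) = 2, ψ(φ(2)) = ψ(6) = 1, ψ(φ(3)) = ψ(3) = 9, ψ(φ(4)) = ψ(8) = 6, ψ(φ(5)) = ψ(9) = 4, ψ(φ(6)) = ψ(4) = 7, ψ(φ(7)) = ψ(1) = 3, ψ(φ(8)) = ψ(7) = 5, ψ(φ(9)) = ψ(5) = 8.
Hence φψ = [2 1 9 6 4 7 3 5 8].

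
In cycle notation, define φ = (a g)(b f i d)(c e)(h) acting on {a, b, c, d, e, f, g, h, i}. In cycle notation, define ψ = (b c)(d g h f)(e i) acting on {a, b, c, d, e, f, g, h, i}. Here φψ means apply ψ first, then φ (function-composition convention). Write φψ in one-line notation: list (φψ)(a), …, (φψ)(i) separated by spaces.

g e f a d b h i c

(φψ)(x) = φ(ψ(x)). Computing each image: φ(ψ(a)) = φ(a) = g, φ(ψ(b)) = φ(c) = e, φ(ψ(c)) = φ(b) = f, φ(ψ(d)) = φ(g) = a, φ(ψ(e)) = φ(i) = d, φ(ψ(f)) = φ(d) = b, φ(ψ(g)) = φ(h) = h, φ(ψ(h)) = φ(f) = i, φ(ψ(i)) = φ(e) = c.
Hence φψ = [g e f a d b h i c].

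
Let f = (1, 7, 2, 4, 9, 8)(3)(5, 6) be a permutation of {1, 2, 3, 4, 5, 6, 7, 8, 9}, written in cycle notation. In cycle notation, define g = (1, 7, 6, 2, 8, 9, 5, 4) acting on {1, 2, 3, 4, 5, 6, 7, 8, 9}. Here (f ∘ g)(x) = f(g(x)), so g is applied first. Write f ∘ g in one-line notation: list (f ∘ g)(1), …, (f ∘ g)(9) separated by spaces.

2 1 3 7 9 4 5 8 6

Chase each element through g then f: 1 → 7 → 2; 2 → 8 → 1; 3 → 3 → 3; 4 → 1 → 7; 5 → 4 → 9; 6 → 2 → 4; 7 → 6 → 5; 8 → 9 → 8; 9 → 5 → 6.
Collecting the images, f ∘ g = [2 1 3 7 9 4 5 8 6].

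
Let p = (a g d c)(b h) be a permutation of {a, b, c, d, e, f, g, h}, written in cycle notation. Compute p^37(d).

d lies in the 4-cycle (a g d c).
Since the cycle has length 4, p^37 acts on it the same as p^1 (37 mod 4 = 1).
Stepping 1 place around the cycle: d → c.

c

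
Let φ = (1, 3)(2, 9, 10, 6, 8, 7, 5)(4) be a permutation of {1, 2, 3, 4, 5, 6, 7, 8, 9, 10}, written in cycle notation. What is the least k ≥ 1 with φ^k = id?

The disjoint cycles have lengths 7, 2, 1.
The order of φ is the least common multiple of its cycle lengths: lcm(7, 2) = 14.

14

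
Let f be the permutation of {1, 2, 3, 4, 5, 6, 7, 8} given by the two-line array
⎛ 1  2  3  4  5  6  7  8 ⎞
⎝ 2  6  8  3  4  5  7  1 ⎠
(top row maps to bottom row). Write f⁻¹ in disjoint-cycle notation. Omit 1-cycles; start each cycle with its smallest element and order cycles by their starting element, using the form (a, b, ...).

(1, 8, 3, 4, 5, 6, 2)

The cycle decomposition of f is (1, 2, 6, 5, 4, 3, 8).
The inverse reverses every cycle; in canonical form, f⁻¹ = (1, 8, 3, 4, 5, 6, 2).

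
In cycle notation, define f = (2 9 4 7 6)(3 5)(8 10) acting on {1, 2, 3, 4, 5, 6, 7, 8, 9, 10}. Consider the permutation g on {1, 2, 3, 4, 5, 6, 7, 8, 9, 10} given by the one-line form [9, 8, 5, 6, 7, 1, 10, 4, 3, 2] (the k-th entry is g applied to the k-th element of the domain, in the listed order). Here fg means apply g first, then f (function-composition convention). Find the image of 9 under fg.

5

(fg)(9) = f(g(9)). g(9) = 3, then f(3) = 5. So (fg)(9) = 5.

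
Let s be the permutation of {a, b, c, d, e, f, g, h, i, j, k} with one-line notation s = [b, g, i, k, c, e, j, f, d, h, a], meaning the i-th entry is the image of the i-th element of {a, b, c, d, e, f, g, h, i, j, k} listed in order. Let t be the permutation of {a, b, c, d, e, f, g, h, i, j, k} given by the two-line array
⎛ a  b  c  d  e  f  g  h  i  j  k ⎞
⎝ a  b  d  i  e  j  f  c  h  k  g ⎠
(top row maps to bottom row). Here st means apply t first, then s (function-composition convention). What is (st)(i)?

t(i) = h, then s(h) = f; composing gives (st)(i) = f.

f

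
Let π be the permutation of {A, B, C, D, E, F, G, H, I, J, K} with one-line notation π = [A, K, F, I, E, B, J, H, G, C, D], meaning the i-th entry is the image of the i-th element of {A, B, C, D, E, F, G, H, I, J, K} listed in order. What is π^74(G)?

C

Tracing G → J → … returns to G after 8 steps, so G lies in an 8-cycle (B K D I G J C F).
On an 8-cycle, π^8 is the identity, so π^74 = π^2 there (74 ≡ 2 mod 8).
Stepping 2 places around the cycle: G → J → C.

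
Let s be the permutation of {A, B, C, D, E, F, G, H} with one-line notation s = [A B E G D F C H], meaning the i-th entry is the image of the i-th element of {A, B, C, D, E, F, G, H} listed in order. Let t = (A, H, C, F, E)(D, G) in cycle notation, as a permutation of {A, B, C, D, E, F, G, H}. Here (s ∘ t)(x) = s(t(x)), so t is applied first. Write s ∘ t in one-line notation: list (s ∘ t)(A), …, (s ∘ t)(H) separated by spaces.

For each element, apply t then s: A → H → H; B → B → B; C → F → F; D → G → C; E → A → A; F → E → D; G → D → G; H → C → E.
So s ∘ t in one-line form is H B F C A D G E.

H B F C A D G E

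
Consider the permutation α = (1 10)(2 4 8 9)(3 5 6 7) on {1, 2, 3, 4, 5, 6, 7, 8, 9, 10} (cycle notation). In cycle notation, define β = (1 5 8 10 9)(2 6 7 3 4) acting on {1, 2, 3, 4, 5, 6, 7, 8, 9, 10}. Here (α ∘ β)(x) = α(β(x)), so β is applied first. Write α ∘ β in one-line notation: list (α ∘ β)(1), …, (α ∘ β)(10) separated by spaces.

6 7 8 4 9 3 5 1 10 2

For each element, apply β then α: 1 → 5 → 6; 2 → 6 → 7; 3 → 4 → 8; 4 → 2 → 4; 5 → 8 → 9; 6 → 7 → 3; 7 → 3 → 5; 8 → 10 → 1; 9 → 1 → 10; 10 → 9 → 2.
Collecting the images, α ∘ β = [6 7 8 4 9 3 5 1 10 2].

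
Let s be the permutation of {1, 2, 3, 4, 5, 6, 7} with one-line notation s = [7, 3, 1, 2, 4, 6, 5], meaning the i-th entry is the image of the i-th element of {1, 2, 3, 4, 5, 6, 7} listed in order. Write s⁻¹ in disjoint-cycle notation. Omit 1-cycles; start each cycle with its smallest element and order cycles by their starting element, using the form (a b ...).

(1 3 2 4 5 7)

The cycle decomposition of s is (1 7 5 4 2 3).
Reversing each cycle (and rotating so the smallest element leads) gives s⁻¹ = (1 3 2 4 5 7).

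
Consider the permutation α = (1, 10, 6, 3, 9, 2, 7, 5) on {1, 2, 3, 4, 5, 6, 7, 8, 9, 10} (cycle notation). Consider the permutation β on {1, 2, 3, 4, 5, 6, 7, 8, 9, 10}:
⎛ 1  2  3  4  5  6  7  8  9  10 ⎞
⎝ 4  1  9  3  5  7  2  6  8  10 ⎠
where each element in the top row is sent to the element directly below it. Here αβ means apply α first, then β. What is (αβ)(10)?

α(10) = 6, then β(6) = 7; composing gives (αβ)(10) = 7.

7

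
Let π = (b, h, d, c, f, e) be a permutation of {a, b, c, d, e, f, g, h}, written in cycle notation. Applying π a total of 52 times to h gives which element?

h lies in the 6-cycle (b, h, d, c, f, e).
Since the cycle has length 6, π^52 acts on it the same as π^4 (52 mod 6 = 4).
Advancing 4 steps from h: h → d → c → f → e.

e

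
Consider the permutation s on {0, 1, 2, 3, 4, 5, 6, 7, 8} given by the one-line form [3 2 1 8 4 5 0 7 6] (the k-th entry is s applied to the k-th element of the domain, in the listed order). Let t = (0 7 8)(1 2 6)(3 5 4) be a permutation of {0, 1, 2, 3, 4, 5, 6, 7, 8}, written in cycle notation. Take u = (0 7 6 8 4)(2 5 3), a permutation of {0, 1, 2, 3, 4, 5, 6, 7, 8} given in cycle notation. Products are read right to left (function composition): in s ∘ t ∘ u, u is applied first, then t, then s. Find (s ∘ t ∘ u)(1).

(s ∘ t ∘ u)(1) = s(t(u(1))). u(1) = 1, then t(1) = 2, then s(2) = 1, so the result is 1.

1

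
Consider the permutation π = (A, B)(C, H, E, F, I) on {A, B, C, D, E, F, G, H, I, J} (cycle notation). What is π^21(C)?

C lies in the 5-cycle (C, H, E, F, I).
Since the cycle has length 5, π^21 acts on it the same as π^1 (21 mod 5 = 1).
Advancing 1 step from C: C → H.

H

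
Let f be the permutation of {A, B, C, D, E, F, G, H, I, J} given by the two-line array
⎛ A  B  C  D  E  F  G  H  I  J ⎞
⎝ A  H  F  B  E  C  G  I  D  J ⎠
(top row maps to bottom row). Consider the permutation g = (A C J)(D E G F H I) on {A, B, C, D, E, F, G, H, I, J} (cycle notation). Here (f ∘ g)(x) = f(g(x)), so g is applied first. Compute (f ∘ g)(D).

g(D) = E, then f(E) = E; composing gives (f ∘ g)(D) = E.

E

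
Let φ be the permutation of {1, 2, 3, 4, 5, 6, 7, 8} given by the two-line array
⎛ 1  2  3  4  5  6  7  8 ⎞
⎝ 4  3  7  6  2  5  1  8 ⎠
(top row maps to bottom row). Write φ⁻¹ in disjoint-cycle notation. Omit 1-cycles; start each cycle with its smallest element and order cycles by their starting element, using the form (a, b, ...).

First write φ in disjoint cycles: (1, 4, 6, 5, 2, 3, 7).
The inverse reverses every cycle; in canonical form, φ⁻¹ = (1, 7, 3, 2, 5, 6, 4).

(1, 7, 3, 2, 5, 6, 4)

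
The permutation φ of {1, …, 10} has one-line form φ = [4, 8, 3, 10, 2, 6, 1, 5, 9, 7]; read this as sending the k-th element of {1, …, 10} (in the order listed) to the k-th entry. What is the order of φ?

Decomposing into disjoint cycles gives cycle lengths 4, 3, 1, 1, 1.
The order of φ is the least common multiple of its cycle lengths: lcm(4, 3) = 12.

12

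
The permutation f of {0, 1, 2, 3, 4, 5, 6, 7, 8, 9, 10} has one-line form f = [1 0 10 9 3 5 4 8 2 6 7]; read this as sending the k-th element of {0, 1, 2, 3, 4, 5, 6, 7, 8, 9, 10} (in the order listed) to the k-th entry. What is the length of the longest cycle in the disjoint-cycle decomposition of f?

Decomposing into disjoint cycles gives (0 1)(2 10 7 8)(3 9 6 4); the longest has length 4.

4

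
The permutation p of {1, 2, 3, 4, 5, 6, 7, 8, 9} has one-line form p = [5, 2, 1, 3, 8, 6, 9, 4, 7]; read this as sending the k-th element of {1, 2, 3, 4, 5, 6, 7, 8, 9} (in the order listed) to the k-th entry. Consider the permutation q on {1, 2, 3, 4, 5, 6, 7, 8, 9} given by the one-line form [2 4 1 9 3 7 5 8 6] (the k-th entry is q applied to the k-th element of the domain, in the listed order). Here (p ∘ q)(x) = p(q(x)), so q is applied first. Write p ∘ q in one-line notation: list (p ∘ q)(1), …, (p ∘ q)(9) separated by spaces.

Chase each element through q then p: 1 → 2 → 2; 2 → 4 → 3; 3 → 1 → 5; 4 → 9 → 7; 5 → 3 → 1; 6 → 7 → 9; 7 → 5 → 8; 8 → 8 → 4; 9 → 6 → 6.
So p ∘ q in one-line form is 2 3 5 7 1 9 8 4 6.

2 3 5 7 1 9 8 4 6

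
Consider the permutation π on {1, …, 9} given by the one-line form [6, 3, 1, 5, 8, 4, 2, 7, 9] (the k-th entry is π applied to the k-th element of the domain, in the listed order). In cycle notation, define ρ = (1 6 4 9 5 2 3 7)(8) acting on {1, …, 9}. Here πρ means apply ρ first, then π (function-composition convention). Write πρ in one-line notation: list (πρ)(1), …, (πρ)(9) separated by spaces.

4 1 2 9 3 5 6 7 8

(πρ)(x) = π(ρ(x)). Computing each image: π(ρ(1)) = π(6) = 4, π(ρ(2)) = π(3) = 1, π(ρ(3)) = π(7) = 2, π(ρ(4)) = π(9) = 9, π(ρ(5)) = π(2) = 3, π(ρ(6)) = π(4) = 5, π(ρ(7)) = π(1) = 6, π(ρ(8)) = π(8) = 7, π(ρ(9)) = π(5) = 8.
Hence πρ = [4 1 2 9 3 5 6 7 8].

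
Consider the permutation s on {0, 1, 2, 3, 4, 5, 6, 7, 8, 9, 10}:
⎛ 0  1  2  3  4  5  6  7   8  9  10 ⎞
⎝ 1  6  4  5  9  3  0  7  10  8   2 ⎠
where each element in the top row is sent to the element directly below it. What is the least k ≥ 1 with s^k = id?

30

The disjoint-cycle form of s has cycle lengths 5, 3, 2, 1.
Since disjoint cycles commute, ord(s) = lcm(5, 3, 2) = 30.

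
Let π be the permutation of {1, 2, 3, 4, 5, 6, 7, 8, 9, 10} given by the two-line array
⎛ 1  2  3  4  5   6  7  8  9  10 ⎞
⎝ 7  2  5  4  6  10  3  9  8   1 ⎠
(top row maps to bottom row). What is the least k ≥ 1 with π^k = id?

6

The disjoint-cycle form of π has cycle lengths 6, 2, 1, 1.
The order is lcm(6, 2) = 6.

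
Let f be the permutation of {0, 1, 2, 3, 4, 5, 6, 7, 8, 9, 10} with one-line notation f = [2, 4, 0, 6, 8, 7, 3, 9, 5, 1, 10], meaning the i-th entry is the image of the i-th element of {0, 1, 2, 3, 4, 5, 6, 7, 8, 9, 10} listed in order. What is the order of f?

Writing f as disjoint cycles, the cycle lengths are 6, 2, 2, 1.
The order is lcm(6, 2, 2) = 6.

6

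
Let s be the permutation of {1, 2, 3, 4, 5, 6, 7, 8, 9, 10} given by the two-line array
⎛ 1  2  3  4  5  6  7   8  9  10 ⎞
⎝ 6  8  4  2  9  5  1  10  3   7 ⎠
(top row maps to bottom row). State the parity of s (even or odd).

odd

In disjoint-cycle form the cycle lengths are 10.
A cycle of length ℓ contributes ℓ−1 transpositions, so s is a product of 9 transpositions — odd.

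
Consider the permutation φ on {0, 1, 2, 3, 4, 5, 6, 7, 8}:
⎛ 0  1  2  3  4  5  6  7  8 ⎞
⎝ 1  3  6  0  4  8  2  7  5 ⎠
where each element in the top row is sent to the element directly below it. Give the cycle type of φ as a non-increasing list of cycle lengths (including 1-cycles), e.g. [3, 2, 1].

[3, 2, 2, 1, 1]

The disjoint cycles are (0 1 3)(2 6)(4)(5 8)(7), with lengths 3, 2, 2, 1, 1 in non-increasing order.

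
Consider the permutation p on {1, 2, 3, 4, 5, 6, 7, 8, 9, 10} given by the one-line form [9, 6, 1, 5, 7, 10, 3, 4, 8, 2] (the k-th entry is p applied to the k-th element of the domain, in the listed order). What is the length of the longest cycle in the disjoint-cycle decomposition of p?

7

Decomposing into disjoint cycles gives (1 9 8 4 5 7 3)(2 6 10); the longest has length 7.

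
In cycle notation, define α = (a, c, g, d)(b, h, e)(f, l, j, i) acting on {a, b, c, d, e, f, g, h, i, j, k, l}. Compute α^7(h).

h lies in the 3-cycle (b, h, e).
On a 3-cycle, α^3 is the identity, so α^7 = α^1 there (7 ≡ 1 mod 3).
Advancing 1 step from h: h → e.

e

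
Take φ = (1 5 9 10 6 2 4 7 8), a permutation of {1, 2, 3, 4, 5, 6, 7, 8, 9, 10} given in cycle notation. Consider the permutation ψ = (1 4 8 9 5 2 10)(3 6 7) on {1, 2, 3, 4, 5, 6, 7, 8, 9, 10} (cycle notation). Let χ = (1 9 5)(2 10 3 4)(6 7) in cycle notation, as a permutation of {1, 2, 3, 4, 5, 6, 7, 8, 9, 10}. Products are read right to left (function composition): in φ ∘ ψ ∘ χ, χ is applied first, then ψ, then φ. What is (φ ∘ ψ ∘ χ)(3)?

1

Apply the permutations in order: χ(3) = 4, then ψ(4) = 8, then φ(8) = 1. So (φ ∘ ψ ∘ χ)(3) = 1.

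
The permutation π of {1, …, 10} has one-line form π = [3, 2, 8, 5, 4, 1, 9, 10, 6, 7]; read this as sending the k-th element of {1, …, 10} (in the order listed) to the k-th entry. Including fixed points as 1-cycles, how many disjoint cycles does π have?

The cycle decomposition is (1, 3, 8, 10, 7, 9, 6)(2)(4, 5), which has 3 cycles (counting 1-cycles).

3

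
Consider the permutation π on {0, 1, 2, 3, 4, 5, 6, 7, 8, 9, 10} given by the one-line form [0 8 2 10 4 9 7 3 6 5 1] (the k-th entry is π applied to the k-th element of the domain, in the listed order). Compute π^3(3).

Tracing 3 → 10 → … returns to 3 after 6 steps, so 3 lies in a 6-cycle (1, 8, 6, 7, 3, 10).
Advancing 3 steps from 3: 3 → 10 → 1 → 8.

8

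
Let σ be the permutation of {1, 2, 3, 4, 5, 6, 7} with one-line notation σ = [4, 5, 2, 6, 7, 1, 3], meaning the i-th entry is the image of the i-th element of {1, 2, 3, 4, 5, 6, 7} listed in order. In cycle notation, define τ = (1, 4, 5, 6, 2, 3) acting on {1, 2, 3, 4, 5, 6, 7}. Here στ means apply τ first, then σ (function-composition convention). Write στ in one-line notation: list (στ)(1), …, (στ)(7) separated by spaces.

(στ)(x) = σ(τ(x)). Computing each image: σ(τ(1)) = σ(4) = 6, σ(τ(2)) = σ(3) = 2, σ(τ(3)) = σ(1) = 4, σ(τ(4)) = σ(5) = 7, σ(τ(5)) = σ(6) = 1, σ(τ(6)) = σ(2) = 5, σ(τ(7)) = σ(7) = 3.
Hence στ = [6 2 4 7 1 5 3].

6 2 4 7 1 5 3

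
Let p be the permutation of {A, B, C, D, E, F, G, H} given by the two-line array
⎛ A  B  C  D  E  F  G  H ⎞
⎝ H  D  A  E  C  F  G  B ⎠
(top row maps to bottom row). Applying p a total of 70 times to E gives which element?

Tracing E → C → … returns to E after 6 steps, so E lies in a 6-cycle (A H B D E C).
Powers repeat with period 6 on this cycle, and 70 mod 6 = 4, so p^70(E) = p^4(E).
Advancing 4 steps from E: E → C → A → H → B.

B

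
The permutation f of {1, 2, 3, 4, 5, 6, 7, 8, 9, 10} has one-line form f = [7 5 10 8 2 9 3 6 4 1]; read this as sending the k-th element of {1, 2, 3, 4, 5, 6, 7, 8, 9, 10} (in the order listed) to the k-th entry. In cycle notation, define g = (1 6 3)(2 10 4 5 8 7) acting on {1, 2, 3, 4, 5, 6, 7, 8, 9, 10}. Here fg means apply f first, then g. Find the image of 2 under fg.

f(2) = 5, then g(5) = 8; composing gives (fg)(2) = 8.

8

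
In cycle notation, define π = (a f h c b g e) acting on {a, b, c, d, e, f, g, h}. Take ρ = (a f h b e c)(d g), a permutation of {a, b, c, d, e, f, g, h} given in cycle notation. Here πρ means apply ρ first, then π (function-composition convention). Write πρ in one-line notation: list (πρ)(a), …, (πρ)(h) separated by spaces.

(πρ)(x) = π(ρ(x)). Computing each image: π(ρ(a)) = π(f) = h, π(ρ(b)) = π(e) = a, π(ρ(c)) = π(a) = f, π(ρ(d)) = π(g) = e, π(ρ(e)) = π(c) = b, π(ρ(f)) = π(h) = c, π(ρ(g)) = π(d) = d, π(ρ(h)) = π(b) = g.
Hence πρ = [h a f e b c d g].

h a f e b c d g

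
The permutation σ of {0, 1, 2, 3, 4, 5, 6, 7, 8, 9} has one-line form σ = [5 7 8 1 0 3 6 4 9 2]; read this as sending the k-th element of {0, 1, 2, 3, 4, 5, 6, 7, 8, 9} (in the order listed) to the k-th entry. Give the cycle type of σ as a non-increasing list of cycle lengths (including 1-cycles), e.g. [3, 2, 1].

[6, 3, 1]

The disjoint cycles are (0, 5, 3, 1, 7, 4)(2, 8, 9)(6), with lengths 6, 3, 1 in non-increasing order.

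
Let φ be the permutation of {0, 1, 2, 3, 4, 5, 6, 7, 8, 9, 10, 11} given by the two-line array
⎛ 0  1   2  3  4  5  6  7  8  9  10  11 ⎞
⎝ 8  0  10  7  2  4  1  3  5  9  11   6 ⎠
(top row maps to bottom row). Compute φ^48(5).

10

Tracing 5 → 4 → … returns to 5 after 9 steps, so 5 lies in a 9-cycle (0 8 5 4 2 10 11 6 1).
Powers repeat with period 9 on this cycle, and 48 mod 9 = 3, so φ^48(5) = φ^3(5).
Stepping 3 places around the cycle: 5 → 4 → 2 → 10.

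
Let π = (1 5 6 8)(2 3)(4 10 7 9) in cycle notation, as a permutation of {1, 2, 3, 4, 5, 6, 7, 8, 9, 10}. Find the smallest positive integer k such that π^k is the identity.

The disjoint cycles have lengths 4, 4, 2.
Since disjoint cycles commute, ord(π) = lcm(4, 4, 2) = 4.

4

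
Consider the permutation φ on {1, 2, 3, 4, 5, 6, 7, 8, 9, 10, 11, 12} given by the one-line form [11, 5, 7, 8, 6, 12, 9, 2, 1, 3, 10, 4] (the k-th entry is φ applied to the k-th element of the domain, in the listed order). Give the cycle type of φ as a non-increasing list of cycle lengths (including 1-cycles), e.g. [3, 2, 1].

The disjoint cycles are (1 11 10 3 7 9)(2 5 6 12 4 8), with lengths 6, 6 in non-increasing order.

[6, 6]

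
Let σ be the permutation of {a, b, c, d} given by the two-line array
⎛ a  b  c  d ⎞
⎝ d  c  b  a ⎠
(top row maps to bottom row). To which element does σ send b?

c

The entry below b in the array is c, so σ(b) = c.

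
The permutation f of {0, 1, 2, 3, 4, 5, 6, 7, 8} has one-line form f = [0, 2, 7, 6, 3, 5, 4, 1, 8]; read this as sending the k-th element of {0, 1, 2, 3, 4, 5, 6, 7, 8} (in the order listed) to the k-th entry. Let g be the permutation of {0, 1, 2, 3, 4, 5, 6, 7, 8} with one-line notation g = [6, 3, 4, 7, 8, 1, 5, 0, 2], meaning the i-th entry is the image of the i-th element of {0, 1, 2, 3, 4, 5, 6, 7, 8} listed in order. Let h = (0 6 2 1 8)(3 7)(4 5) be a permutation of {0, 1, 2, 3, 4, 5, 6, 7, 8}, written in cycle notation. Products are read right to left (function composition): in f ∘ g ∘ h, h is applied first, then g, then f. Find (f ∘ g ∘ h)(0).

5

Chase 0: h(0) = 6; g(6) = 5; f(5) = 5. Hence (f ∘ g ∘ h)(0) = 5.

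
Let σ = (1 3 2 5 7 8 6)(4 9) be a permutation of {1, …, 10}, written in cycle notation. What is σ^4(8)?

8 lies in the 7-cycle (1 3 2 5 7 8 6).
Advancing 4 steps from 8: 8 → 6 → 1 → 3 → 2.

2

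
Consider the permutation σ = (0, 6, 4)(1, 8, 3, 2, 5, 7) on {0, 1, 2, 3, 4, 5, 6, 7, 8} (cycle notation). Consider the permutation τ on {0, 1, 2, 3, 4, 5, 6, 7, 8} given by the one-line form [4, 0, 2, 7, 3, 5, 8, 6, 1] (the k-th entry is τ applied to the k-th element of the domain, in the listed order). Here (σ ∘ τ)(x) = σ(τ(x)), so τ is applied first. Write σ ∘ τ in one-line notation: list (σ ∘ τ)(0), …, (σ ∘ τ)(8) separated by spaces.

(σ ∘ τ)(x) = σ(τ(x)). Computing each image: σ(τ(0)) = σ(4) = 0, σ(τ(1)) = σ(0) = 6, σ(τ(2)) = σ(2) = 5, σ(τ(3)) = σ(7) = 1, σ(τ(4)) = σ(3) = 2, σ(τ(5)) = σ(5) = 7, σ(τ(6)) = σ(8) = 3, σ(τ(7)) = σ(6) = 4, σ(τ(8)) = σ(1) = 8.
Hence σ ∘ τ = [0 6 5 1 2 7 3 4 8].

0 6 5 1 2 7 3 4 8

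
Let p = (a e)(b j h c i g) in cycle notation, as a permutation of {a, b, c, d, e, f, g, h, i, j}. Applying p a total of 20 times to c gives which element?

g

c lies in the 6-cycle (b j h c i g).
On a 6-cycle, p^6 is the identity, so p^20 = p^2 there (20 ≡ 2 mod 6).
Advancing 2 steps from c: c → i → g.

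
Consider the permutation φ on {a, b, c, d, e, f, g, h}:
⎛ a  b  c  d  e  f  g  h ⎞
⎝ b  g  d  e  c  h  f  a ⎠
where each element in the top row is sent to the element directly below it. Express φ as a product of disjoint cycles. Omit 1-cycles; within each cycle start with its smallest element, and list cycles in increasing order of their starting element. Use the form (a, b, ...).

Iterating φ from a gives a → b → g → f → h → a; that is the 5-cycle (a, b, g, f, h).
Continuing from each remaining unvisited element yields (a, b, g, f, h)(c, d, e).

(a, b, g, f, h)(c, d, e)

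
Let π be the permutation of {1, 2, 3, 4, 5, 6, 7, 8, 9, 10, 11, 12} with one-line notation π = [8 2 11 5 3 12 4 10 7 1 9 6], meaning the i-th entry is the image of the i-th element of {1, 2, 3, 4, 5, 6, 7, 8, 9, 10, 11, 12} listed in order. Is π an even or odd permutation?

even

In disjoint-cycle form the cycle lengths are 6, 3, 2, 1.
A cycle of length ℓ contributes ℓ−1 transpositions, so π is a product of 5 + 2 + 1 = 8 transpositions — even.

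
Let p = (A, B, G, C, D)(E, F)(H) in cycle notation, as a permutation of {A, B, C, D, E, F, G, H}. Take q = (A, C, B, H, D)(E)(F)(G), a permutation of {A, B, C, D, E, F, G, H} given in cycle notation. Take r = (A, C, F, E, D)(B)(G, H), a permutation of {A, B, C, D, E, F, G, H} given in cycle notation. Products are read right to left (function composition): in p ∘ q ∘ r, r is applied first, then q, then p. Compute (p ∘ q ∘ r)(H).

(p ∘ q ∘ r)(H) = p(q(r(H))). r(H) = G, then q(G) = G, then p(G) = C, so the result is C.

C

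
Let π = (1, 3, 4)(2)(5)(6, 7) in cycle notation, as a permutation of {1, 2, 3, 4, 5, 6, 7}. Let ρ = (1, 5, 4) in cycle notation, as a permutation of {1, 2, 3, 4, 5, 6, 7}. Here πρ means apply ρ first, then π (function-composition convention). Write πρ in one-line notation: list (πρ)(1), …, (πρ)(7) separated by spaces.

5 2 4 3 1 7 6

(πρ)(x) = π(ρ(x)). Computing each image: π(ρ(1)) = π(5) = 5, π(ρ(2)) = π(2) = 2, π(ρ(3)) = π(3) = 4, π(ρ(4)) = π(1) = 3, π(ρ(5)) = π(4) = 1, π(ρ(6)) = π(6) = 7, π(ρ(7)) = π(7) = 6.
Hence πρ = [5 2 4 3 1 7 6].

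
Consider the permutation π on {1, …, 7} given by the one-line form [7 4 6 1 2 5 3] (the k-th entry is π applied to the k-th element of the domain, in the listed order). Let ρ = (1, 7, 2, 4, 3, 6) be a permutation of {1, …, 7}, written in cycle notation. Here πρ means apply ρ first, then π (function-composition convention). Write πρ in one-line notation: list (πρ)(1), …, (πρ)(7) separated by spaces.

3 1 5 6 2 7 4

Chase each element through ρ then π: 1 → 7 → 3; 2 → 4 → 1; 3 → 6 → 5; 4 → 3 → 6; 5 → 5 → 2; 6 → 1 → 7; 7 → 2 → 4.
Collecting the images, πρ = [3 1 5 6 2 7 4].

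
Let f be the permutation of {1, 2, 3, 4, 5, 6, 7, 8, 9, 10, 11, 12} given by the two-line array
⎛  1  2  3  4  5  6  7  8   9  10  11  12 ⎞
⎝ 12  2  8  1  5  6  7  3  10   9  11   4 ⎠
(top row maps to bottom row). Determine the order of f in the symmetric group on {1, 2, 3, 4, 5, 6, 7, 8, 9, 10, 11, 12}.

6

Decomposing into disjoint cycles gives cycle lengths 3, 2, 2, 1, 1, 1, 1, 1.
The order is lcm(3, 2, 2) = 6.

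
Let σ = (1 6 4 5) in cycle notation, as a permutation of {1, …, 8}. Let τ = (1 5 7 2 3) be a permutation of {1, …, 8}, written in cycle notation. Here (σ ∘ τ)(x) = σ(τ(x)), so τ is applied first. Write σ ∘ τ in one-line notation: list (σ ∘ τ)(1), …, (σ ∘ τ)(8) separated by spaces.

For each element, apply τ then σ: 1 → 5 → 1; 2 → 3 → 3; 3 → 1 → 6; 4 → 4 → 5; 5 → 7 → 7; 6 → 6 → 4; 7 → 2 → 2; 8 → 8 → 8.
So σ ∘ τ in one-line form is 1 3 6 5 7 4 2 8.

1 3 6 5 7 4 2 8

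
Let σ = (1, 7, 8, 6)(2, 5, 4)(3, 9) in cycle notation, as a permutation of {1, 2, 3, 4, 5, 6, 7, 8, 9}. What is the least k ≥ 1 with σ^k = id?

The disjoint cycles have lengths 4, 3, 2.
Since disjoint cycles commute, ord(σ) = lcm(4, 3, 2) = 12.

12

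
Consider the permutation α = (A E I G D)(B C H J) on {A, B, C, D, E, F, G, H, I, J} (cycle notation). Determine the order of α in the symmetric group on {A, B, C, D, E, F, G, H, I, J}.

20

The disjoint cycles have lengths 5, 4, 1.
Since disjoint cycles commute, ord(α) = lcm(5, 4) = 20.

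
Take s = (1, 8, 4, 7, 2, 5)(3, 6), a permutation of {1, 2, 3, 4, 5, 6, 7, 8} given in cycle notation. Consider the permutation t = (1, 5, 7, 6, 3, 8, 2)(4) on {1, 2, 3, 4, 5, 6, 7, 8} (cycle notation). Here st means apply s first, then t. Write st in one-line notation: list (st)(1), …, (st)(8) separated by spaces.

2 7 3 6 5 8 1 4

For each element, apply s then t: 1 → 8 → 2; 2 → 5 → 7; 3 → 6 → 3; 4 → 7 → 6; 5 → 1 → 5; 6 → 3 → 8; 7 → 2 → 1; 8 → 4 → 4.
So st in one-line form is 2 7 3 6 5 8 1 4.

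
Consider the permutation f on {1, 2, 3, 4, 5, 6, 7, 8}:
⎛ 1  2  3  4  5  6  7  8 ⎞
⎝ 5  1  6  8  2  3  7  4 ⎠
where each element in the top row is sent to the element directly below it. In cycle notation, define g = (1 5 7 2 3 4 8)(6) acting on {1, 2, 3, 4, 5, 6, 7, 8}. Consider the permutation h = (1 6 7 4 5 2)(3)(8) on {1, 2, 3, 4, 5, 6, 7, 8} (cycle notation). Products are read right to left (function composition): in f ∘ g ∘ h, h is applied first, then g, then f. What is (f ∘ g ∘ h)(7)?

4

(f ∘ g ∘ h)(7) = f(g(h(7))). h(7) = 4, then g(4) = 8, then f(8) = 4, so the result is 4.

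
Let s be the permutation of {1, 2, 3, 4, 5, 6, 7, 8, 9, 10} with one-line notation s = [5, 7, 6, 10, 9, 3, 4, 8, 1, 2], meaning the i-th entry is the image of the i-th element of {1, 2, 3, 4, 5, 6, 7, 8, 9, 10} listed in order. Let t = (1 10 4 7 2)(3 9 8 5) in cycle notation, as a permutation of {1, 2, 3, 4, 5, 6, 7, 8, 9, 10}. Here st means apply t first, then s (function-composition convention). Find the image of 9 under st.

First apply t: t(9) = 8, then s(8) = 8. Thus (st)(9) = 8.

8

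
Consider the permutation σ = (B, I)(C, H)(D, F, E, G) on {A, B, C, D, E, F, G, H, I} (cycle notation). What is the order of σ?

4

The disjoint cycles have lengths 4, 2, 2, 1.
The order of σ is the least common multiple of its cycle lengths: lcm(4, 2, 2) = 4.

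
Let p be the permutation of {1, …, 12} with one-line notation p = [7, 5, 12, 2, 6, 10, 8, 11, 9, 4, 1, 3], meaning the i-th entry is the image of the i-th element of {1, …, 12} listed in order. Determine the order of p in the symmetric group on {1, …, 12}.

20

The disjoint-cycle form of p has cycle lengths 5, 4, 2, 1.
The order is lcm(5, 4, 2) = 20.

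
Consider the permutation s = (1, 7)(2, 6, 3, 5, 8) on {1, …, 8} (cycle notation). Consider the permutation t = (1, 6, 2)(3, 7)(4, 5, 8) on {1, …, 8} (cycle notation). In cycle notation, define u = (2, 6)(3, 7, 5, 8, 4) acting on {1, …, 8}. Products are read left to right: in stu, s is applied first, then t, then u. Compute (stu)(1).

7

(stu)(1) = u(t(s(1))). s(1) = 7, then t(7) = 3, then u(3) = 7, so the result is 7.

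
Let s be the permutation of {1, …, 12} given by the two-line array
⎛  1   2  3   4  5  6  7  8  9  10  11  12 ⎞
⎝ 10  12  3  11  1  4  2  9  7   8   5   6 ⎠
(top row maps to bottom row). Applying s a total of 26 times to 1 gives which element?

7

Tracing 1 → 10 → … returns to 1 after 11 steps, so 1 lies in an 11-cycle (1 10 8 9 7 2 12 6 4 11 5).
Powers repeat with period 11 on this cycle, and 26 mod 11 = 4, so s^26(1) = s^4(1).
Advancing 4 steps from 1: 1 → 10 → 8 → 9 → 7.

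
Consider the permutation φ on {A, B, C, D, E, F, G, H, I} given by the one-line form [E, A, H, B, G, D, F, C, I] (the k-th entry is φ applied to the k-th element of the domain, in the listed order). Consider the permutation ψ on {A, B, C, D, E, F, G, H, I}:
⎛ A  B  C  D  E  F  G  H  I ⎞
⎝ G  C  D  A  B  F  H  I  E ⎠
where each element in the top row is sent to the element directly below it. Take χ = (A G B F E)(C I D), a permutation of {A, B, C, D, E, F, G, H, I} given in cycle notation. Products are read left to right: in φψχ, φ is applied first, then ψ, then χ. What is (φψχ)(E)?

H

Chase E: φ(E) = G; ψ(G) = H; χ(H) = H. Hence (φψχ)(E) = H.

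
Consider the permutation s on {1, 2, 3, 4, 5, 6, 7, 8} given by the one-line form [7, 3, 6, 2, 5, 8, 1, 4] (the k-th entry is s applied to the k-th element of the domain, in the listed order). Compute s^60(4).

Tracing 4 → 2 → … returns to 4 after 5 steps, so 4 lies in a 5-cycle (2 3 6 8 4).
Powers repeat with period 5 on this cycle, and 60 mod 5 = 0, so s^60(4) = s^0(4).
So s^60(4) = 4.

4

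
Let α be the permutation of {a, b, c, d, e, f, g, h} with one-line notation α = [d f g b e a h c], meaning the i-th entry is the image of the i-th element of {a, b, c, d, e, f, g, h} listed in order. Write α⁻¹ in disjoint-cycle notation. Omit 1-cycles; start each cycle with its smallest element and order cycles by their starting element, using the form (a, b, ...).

First write α in disjoint cycles: (a, d, b, f)(c, g, h).
The inverse reverses every cycle; in canonical form, α⁻¹ = (a, f, b, d)(c, h, g).

(a, f, b, d)(c, h, g)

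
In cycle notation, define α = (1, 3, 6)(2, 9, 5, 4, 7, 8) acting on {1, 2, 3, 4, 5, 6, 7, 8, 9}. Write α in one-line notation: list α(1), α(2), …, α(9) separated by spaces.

Each element maps to the next entry in its cycle (wrapping to the front): 1→3, 2→9, 3→6, 4→7, 5→4, 6→1, 7→8, 8→2, 9→5.
Listing these in domain order gives 3 9 6 7 4 1 8 2 5.

3 9 6 7 4 1 8 2 5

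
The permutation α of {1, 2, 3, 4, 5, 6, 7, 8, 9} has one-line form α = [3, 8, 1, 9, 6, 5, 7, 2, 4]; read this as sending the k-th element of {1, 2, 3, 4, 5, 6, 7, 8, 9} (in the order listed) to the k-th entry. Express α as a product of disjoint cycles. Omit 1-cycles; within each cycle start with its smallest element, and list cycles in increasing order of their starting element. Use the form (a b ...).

Start at 1 and follow images: 1 → 3 → 1, giving the cycle (1 3).
Repeating from the next unused element and collecting all non-trivial cycles gives (1 3)(2 8)(4 9)(5 6).

(1 3)(2 8)(4 9)(5 6)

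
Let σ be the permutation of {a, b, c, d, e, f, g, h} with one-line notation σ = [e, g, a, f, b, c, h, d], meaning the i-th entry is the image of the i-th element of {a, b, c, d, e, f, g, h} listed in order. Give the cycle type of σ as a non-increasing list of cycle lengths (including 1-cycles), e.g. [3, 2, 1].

The disjoint cycles are (a e b g h d f c), with lengths 8 in non-increasing order.

[8]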